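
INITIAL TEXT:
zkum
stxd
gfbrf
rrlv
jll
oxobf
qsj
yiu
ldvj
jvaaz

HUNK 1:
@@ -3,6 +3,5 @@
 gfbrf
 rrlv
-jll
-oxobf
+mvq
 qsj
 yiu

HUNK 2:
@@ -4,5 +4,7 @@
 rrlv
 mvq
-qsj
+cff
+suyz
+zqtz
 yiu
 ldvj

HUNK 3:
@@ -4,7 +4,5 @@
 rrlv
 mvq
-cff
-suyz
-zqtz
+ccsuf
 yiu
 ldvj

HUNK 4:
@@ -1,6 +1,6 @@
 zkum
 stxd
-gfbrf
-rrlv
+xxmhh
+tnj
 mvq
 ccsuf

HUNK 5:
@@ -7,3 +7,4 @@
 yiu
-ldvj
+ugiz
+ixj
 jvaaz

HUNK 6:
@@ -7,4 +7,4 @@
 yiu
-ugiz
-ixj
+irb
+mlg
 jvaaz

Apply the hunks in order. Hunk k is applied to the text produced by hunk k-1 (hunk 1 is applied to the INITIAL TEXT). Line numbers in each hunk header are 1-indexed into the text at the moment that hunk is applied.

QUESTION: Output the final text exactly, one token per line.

Answer: zkum
stxd
xxmhh
tnj
mvq
ccsuf
yiu
irb
mlg
jvaaz

Derivation:
Hunk 1: at line 3 remove [jll,oxobf] add [mvq] -> 9 lines: zkum stxd gfbrf rrlv mvq qsj yiu ldvj jvaaz
Hunk 2: at line 4 remove [qsj] add [cff,suyz,zqtz] -> 11 lines: zkum stxd gfbrf rrlv mvq cff suyz zqtz yiu ldvj jvaaz
Hunk 3: at line 4 remove [cff,suyz,zqtz] add [ccsuf] -> 9 lines: zkum stxd gfbrf rrlv mvq ccsuf yiu ldvj jvaaz
Hunk 4: at line 1 remove [gfbrf,rrlv] add [xxmhh,tnj] -> 9 lines: zkum stxd xxmhh tnj mvq ccsuf yiu ldvj jvaaz
Hunk 5: at line 7 remove [ldvj] add [ugiz,ixj] -> 10 lines: zkum stxd xxmhh tnj mvq ccsuf yiu ugiz ixj jvaaz
Hunk 6: at line 7 remove [ugiz,ixj] add [irb,mlg] -> 10 lines: zkum stxd xxmhh tnj mvq ccsuf yiu irb mlg jvaaz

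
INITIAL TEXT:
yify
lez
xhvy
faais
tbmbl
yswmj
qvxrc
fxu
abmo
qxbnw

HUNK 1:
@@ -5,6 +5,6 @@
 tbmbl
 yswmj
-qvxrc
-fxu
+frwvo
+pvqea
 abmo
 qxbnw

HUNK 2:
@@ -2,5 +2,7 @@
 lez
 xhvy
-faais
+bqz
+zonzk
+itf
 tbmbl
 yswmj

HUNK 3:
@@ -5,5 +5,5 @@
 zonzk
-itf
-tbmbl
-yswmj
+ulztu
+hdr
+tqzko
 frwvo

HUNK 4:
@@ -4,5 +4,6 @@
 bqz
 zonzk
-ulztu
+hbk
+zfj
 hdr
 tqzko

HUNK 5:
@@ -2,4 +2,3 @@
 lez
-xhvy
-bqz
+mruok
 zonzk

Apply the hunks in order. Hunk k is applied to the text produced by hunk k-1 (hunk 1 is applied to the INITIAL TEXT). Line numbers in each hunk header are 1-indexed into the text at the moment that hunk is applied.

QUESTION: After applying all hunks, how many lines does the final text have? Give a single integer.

Answer: 12

Derivation:
Hunk 1: at line 5 remove [qvxrc,fxu] add [frwvo,pvqea] -> 10 lines: yify lez xhvy faais tbmbl yswmj frwvo pvqea abmo qxbnw
Hunk 2: at line 2 remove [faais] add [bqz,zonzk,itf] -> 12 lines: yify lez xhvy bqz zonzk itf tbmbl yswmj frwvo pvqea abmo qxbnw
Hunk 3: at line 5 remove [itf,tbmbl,yswmj] add [ulztu,hdr,tqzko] -> 12 lines: yify lez xhvy bqz zonzk ulztu hdr tqzko frwvo pvqea abmo qxbnw
Hunk 4: at line 4 remove [ulztu] add [hbk,zfj] -> 13 lines: yify lez xhvy bqz zonzk hbk zfj hdr tqzko frwvo pvqea abmo qxbnw
Hunk 5: at line 2 remove [xhvy,bqz] add [mruok] -> 12 lines: yify lez mruok zonzk hbk zfj hdr tqzko frwvo pvqea abmo qxbnw
Final line count: 12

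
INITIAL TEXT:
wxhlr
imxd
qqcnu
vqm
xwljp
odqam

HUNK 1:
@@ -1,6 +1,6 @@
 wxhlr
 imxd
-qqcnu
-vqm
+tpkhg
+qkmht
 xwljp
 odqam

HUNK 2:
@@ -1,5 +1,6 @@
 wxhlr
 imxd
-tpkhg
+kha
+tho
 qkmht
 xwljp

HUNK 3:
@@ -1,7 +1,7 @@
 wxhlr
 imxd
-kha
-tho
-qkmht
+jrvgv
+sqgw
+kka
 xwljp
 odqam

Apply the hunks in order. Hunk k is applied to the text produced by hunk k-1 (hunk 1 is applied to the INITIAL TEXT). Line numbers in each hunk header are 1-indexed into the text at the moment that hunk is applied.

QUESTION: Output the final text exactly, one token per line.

Hunk 1: at line 1 remove [qqcnu,vqm] add [tpkhg,qkmht] -> 6 lines: wxhlr imxd tpkhg qkmht xwljp odqam
Hunk 2: at line 1 remove [tpkhg] add [kha,tho] -> 7 lines: wxhlr imxd kha tho qkmht xwljp odqam
Hunk 3: at line 1 remove [kha,tho,qkmht] add [jrvgv,sqgw,kka] -> 7 lines: wxhlr imxd jrvgv sqgw kka xwljp odqam

Answer: wxhlr
imxd
jrvgv
sqgw
kka
xwljp
odqam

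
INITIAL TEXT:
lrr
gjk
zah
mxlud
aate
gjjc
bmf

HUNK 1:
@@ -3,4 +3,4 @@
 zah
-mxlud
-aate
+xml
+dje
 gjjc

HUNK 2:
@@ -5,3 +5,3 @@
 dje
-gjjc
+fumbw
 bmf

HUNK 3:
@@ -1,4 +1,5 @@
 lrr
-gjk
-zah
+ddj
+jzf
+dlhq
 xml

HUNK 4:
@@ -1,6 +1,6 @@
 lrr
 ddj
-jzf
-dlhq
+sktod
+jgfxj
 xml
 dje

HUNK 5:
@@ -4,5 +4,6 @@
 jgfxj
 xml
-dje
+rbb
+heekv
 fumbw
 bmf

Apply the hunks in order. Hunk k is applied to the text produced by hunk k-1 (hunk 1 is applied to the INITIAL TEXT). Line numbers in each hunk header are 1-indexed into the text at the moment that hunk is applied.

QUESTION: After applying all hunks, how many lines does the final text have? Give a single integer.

Hunk 1: at line 3 remove [mxlud,aate] add [xml,dje] -> 7 lines: lrr gjk zah xml dje gjjc bmf
Hunk 2: at line 5 remove [gjjc] add [fumbw] -> 7 lines: lrr gjk zah xml dje fumbw bmf
Hunk 3: at line 1 remove [gjk,zah] add [ddj,jzf,dlhq] -> 8 lines: lrr ddj jzf dlhq xml dje fumbw bmf
Hunk 4: at line 1 remove [jzf,dlhq] add [sktod,jgfxj] -> 8 lines: lrr ddj sktod jgfxj xml dje fumbw bmf
Hunk 5: at line 4 remove [dje] add [rbb,heekv] -> 9 lines: lrr ddj sktod jgfxj xml rbb heekv fumbw bmf
Final line count: 9

Answer: 9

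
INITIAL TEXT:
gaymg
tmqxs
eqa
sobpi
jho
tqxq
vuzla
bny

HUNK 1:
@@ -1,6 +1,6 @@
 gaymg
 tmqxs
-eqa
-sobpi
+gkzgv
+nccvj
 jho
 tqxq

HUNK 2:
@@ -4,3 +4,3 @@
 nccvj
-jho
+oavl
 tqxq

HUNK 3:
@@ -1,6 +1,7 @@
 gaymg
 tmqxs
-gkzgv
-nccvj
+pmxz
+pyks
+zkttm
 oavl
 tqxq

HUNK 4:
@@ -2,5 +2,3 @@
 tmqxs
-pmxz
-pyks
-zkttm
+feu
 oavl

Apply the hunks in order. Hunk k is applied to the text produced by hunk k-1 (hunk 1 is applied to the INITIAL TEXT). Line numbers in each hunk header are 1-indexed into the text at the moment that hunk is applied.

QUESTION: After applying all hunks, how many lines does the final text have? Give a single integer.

Answer: 7

Derivation:
Hunk 1: at line 1 remove [eqa,sobpi] add [gkzgv,nccvj] -> 8 lines: gaymg tmqxs gkzgv nccvj jho tqxq vuzla bny
Hunk 2: at line 4 remove [jho] add [oavl] -> 8 lines: gaymg tmqxs gkzgv nccvj oavl tqxq vuzla bny
Hunk 3: at line 1 remove [gkzgv,nccvj] add [pmxz,pyks,zkttm] -> 9 lines: gaymg tmqxs pmxz pyks zkttm oavl tqxq vuzla bny
Hunk 4: at line 2 remove [pmxz,pyks,zkttm] add [feu] -> 7 lines: gaymg tmqxs feu oavl tqxq vuzla bny
Final line count: 7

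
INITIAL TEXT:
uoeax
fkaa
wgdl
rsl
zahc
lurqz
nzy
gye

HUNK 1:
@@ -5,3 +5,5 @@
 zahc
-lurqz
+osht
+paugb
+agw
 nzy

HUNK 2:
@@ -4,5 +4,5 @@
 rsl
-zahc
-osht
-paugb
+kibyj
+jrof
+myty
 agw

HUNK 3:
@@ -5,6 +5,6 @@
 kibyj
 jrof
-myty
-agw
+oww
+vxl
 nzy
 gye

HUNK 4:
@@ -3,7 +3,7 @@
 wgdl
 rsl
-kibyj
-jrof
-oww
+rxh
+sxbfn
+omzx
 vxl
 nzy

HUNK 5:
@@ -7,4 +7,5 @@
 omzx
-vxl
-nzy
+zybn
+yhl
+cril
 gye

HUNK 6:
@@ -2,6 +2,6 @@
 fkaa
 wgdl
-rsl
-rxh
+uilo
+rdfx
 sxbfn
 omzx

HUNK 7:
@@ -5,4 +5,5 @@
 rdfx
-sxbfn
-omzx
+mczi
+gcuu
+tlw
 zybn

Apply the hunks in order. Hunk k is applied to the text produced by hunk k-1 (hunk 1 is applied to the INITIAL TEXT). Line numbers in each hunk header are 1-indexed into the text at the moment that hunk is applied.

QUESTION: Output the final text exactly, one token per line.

Answer: uoeax
fkaa
wgdl
uilo
rdfx
mczi
gcuu
tlw
zybn
yhl
cril
gye

Derivation:
Hunk 1: at line 5 remove [lurqz] add [osht,paugb,agw] -> 10 lines: uoeax fkaa wgdl rsl zahc osht paugb agw nzy gye
Hunk 2: at line 4 remove [zahc,osht,paugb] add [kibyj,jrof,myty] -> 10 lines: uoeax fkaa wgdl rsl kibyj jrof myty agw nzy gye
Hunk 3: at line 5 remove [myty,agw] add [oww,vxl] -> 10 lines: uoeax fkaa wgdl rsl kibyj jrof oww vxl nzy gye
Hunk 4: at line 3 remove [kibyj,jrof,oww] add [rxh,sxbfn,omzx] -> 10 lines: uoeax fkaa wgdl rsl rxh sxbfn omzx vxl nzy gye
Hunk 5: at line 7 remove [vxl,nzy] add [zybn,yhl,cril] -> 11 lines: uoeax fkaa wgdl rsl rxh sxbfn omzx zybn yhl cril gye
Hunk 6: at line 2 remove [rsl,rxh] add [uilo,rdfx] -> 11 lines: uoeax fkaa wgdl uilo rdfx sxbfn omzx zybn yhl cril gye
Hunk 7: at line 5 remove [sxbfn,omzx] add [mczi,gcuu,tlw] -> 12 lines: uoeax fkaa wgdl uilo rdfx mczi gcuu tlw zybn yhl cril gye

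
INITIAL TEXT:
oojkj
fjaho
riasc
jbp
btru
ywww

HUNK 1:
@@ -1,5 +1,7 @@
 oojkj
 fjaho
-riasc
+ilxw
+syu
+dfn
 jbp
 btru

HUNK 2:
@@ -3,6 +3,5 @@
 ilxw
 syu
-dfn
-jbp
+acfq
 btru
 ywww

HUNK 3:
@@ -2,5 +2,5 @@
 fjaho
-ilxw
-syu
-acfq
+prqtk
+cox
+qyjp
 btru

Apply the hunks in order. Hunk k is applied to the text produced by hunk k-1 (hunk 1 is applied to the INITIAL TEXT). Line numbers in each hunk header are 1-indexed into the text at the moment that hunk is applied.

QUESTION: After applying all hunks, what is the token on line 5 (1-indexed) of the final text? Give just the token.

Answer: qyjp

Derivation:
Hunk 1: at line 1 remove [riasc] add [ilxw,syu,dfn] -> 8 lines: oojkj fjaho ilxw syu dfn jbp btru ywww
Hunk 2: at line 3 remove [dfn,jbp] add [acfq] -> 7 lines: oojkj fjaho ilxw syu acfq btru ywww
Hunk 3: at line 2 remove [ilxw,syu,acfq] add [prqtk,cox,qyjp] -> 7 lines: oojkj fjaho prqtk cox qyjp btru ywww
Final line 5: qyjp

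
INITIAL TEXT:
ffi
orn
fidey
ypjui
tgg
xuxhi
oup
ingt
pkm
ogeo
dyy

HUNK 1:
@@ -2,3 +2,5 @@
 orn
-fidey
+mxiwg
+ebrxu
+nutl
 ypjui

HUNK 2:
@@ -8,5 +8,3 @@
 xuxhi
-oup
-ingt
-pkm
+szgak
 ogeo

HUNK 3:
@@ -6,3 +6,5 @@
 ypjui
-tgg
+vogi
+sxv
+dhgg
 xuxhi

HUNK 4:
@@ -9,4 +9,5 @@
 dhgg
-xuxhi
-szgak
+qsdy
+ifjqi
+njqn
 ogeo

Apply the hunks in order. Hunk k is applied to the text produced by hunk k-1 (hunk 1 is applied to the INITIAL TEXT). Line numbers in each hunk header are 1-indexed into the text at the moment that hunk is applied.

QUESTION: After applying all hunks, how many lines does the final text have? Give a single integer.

Hunk 1: at line 2 remove [fidey] add [mxiwg,ebrxu,nutl] -> 13 lines: ffi orn mxiwg ebrxu nutl ypjui tgg xuxhi oup ingt pkm ogeo dyy
Hunk 2: at line 8 remove [oup,ingt,pkm] add [szgak] -> 11 lines: ffi orn mxiwg ebrxu nutl ypjui tgg xuxhi szgak ogeo dyy
Hunk 3: at line 6 remove [tgg] add [vogi,sxv,dhgg] -> 13 lines: ffi orn mxiwg ebrxu nutl ypjui vogi sxv dhgg xuxhi szgak ogeo dyy
Hunk 4: at line 9 remove [xuxhi,szgak] add [qsdy,ifjqi,njqn] -> 14 lines: ffi orn mxiwg ebrxu nutl ypjui vogi sxv dhgg qsdy ifjqi njqn ogeo dyy
Final line count: 14

Answer: 14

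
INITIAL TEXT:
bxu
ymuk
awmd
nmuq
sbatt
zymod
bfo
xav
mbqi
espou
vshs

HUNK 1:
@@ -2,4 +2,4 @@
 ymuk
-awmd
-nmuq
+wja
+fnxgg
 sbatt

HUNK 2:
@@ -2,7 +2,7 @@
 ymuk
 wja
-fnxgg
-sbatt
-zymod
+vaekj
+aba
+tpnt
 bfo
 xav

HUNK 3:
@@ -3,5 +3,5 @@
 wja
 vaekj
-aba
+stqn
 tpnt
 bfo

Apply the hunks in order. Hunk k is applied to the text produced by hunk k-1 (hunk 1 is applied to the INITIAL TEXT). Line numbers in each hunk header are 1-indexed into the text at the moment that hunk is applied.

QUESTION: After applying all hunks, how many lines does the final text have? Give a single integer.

Answer: 11

Derivation:
Hunk 1: at line 2 remove [awmd,nmuq] add [wja,fnxgg] -> 11 lines: bxu ymuk wja fnxgg sbatt zymod bfo xav mbqi espou vshs
Hunk 2: at line 2 remove [fnxgg,sbatt,zymod] add [vaekj,aba,tpnt] -> 11 lines: bxu ymuk wja vaekj aba tpnt bfo xav mbqi espou vshs
Hunk 3: at line 3 remove [aba] add [stqn] -> 11 lines: bxu ymuk wja vaekj stqn tpnt bfo xav mbqi espou vshs
Final line count: 11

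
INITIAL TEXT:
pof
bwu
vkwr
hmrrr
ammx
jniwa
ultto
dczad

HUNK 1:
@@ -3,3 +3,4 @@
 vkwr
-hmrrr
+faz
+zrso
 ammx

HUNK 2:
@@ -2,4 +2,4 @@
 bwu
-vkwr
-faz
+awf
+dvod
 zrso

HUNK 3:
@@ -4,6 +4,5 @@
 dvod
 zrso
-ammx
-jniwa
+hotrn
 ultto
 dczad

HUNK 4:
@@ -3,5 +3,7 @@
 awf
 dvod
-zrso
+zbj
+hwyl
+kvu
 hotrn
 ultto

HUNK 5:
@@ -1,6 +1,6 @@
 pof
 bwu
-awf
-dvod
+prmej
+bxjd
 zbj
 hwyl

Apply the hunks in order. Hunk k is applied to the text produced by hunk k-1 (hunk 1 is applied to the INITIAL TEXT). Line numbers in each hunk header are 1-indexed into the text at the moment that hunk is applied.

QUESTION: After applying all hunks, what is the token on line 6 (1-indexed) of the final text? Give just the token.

Answer: hwyl

Derivation:
Hunk 1: at line 3 remove [hmrrr] add [faz,zrso] -> 9 lines: pof bwu vkwr faz zrso ammx jniwa ultto dczad
Hunk 2: at line 2 remove [vkwr,faz] add [awf,dvod] -> 9 lines: pof bwu awf dvod zrso ammx jniwa ultto dczad
Hunk 3: at line 4 remove [ammx,jniwa] add [hotrn] -> 8 lines: pof bwu awf dvod zrso hotrn ultto dczad
Hunk 4: at line 3 remove [zrso] add [zbj,hwyl,kvu] -> 10 lines: pof bwu awf dvod zbj hwyl kvu hotrn ultto dczad
Hunk 5: at line 1 remove [awf,dvod] add [prmej,bxjd] -> 10 lines: pof bwu prmej bxjd zbj hwyl kvu hotrn ultto dczad
Final line 6: hwyl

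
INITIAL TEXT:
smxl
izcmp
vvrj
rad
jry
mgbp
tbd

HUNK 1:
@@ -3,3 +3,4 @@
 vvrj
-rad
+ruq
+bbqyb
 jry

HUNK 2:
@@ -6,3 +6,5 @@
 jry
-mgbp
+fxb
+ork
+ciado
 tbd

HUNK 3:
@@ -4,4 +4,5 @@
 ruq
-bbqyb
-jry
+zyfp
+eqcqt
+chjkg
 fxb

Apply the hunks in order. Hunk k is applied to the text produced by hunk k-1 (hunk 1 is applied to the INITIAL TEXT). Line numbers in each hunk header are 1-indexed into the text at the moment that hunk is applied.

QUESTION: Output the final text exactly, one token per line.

Answer: smxl
izcmp
vvrj
ruq
zyfp
eqcqt
chjkg
fxb
ork
ciado
tbd

Derivation:
Hunk 1: at line 3 remove [rad] add [ruq,bbqyb] -> 8 lines: smxl izcmp vvrj ruq bbqyb jry mgbp tbd
Hunk 2: at line 6 remove [mgbp] add [fxb,ork,ciado] -> 10 lines: smxl izcmp vvrj ruq bbqyb jry fxb ork ciado tbd
Hunk 3: at line 4 remove [bbqyb,jry] add [zyfp,eqcqt,chjkg] -> 11 lines: smxl izcmp vvrj ruq zyfp eqcqt chjkg fxb ork ciado tbd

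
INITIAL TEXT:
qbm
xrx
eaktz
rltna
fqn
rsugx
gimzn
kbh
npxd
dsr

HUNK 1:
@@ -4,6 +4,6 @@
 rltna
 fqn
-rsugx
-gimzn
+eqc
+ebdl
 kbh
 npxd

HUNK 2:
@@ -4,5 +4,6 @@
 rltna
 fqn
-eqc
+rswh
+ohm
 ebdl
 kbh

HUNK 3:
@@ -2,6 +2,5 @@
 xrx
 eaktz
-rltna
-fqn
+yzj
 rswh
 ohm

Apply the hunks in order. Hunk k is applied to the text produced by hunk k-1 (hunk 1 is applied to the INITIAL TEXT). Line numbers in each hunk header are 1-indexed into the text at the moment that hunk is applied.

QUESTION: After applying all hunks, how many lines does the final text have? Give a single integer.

Answer: 10

Derivation:
Hunk 1: at line 4 remove [rsugx,gimzn] add [eqc,ebdl] -> 10 lines: qbm xrx eaktz rltna fqn eqc ebdl kbh npxd dsr
Hunk 2: at line 4 remove [eqc] add [rswh,ohm] -> 11 lines: qbm xrx eaktz rltna fqn rswh ohm ebdl kbh npxd dsr
Hunk 3: at line 2 remove [rltna,fqn] add [yzj] -> 10 lines: qbm xrx eaktz yzj rswh ohm ebdl kbh npxd dsr
Final line count: 10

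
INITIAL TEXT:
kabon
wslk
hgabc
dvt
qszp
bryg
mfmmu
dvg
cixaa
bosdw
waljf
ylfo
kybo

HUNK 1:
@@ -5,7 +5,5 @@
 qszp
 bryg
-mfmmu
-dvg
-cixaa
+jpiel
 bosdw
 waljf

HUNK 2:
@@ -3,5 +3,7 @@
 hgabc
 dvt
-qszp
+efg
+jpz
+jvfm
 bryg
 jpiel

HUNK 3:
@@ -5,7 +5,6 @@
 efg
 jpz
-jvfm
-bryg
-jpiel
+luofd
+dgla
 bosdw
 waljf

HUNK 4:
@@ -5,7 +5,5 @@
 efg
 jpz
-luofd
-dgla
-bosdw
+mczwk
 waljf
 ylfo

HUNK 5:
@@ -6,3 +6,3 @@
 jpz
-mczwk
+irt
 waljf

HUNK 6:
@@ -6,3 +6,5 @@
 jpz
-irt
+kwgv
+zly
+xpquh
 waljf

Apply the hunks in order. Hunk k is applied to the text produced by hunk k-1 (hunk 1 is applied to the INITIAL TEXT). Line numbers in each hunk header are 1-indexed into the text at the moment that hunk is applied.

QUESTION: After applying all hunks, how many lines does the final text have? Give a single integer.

Hunk 1: at line 5 remove [mfmmu,dvg,cixaa] add [jpiel] -> 11 lines: kabon wslk hgabc dvt qszp bryg jpiel bosdw waljf ylfo kybo
Hunk 2: at line 3 remove [qszp] add [efg,jpz,jvfm] -> 13 lines: kabon wslk hgabc dvt efg jpz jvfm bryg jpiel bosdw waljf ylfo kybo
Hunk 3: at line 5 remove [jvfm,bryg,jpiel] add [luofd,dgla] -> 12 lines: kabon wslk hgabc dvt efg jpz luofd dgla bosdw waljf ylfo kybo
Hunk 4: at line 5 remove [luofd,dgla,bosdw] add [mczwk] -> 10 lines: kabon wslk hgabc dvt efg jpz mczwk waljf ylfo kybo
Hunk 5: at line 6 remove [mczwk] add [irt] -> 10 lines: kabon wslk hgabc dvt efg jpz irt waljf ylfo kybo
Hunk 6: at line 6 remove [irt] add [kwgv,zly,xpquh] -> 12 lines: kabon wslk hgabc dvt efg jpz kwgv zly xpquh waljf ylfo kybo
Final line count: 12

Answer: 12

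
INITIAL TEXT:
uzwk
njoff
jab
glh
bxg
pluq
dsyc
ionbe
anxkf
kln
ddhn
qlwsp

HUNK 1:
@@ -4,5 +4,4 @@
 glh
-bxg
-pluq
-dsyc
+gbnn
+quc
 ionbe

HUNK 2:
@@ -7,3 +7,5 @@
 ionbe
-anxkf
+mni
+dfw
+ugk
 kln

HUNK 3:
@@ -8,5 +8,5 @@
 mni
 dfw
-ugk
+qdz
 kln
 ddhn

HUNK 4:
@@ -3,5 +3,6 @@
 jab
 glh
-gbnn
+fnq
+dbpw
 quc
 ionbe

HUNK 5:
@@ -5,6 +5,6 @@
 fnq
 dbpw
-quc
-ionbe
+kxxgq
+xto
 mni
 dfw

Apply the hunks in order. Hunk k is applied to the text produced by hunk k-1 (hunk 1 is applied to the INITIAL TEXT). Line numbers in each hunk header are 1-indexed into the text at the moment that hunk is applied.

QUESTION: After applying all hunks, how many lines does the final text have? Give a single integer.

Answer: 14

Derivation:
Hunk 1: at line 4 remove [bxg,pluq,dsyc] add [gbnn,quc] -> 11 lines: uzwk njoff jab glh gbnn quc ionbe anxkf kln ddhn qlwsp
Hunk 2: at line 7 remove [anxkf] add [mni,dfw,ugk] -> 13 lines: uzwk njoff jab glh gbnn quc ionbe mni dfw ugk kln ddhn qlwsp
Hunk 3: at line 8 remove [ugk] add [qdz] -> 13 lines: uzwk njoff jab glh gbnn quc ionbe mni dfw qdz kln ddhn qlwsp
Hunk 4: at line 3 remove [gbnn] add [fnq,dbpw] -> 14 lines: uzwk njoff jab glh fnq dbpw quc ionbe mni dfw qdz kln ddhn qlwsp
Hunk 5: at line 5 remove [quc,ionbe] add [kxxgq,xto] -> 14 lines: uzwk njoff jab glh fnq dbpw kxxgq xto mni dfw qdz kln ddhn qlwsp
Final line count: 14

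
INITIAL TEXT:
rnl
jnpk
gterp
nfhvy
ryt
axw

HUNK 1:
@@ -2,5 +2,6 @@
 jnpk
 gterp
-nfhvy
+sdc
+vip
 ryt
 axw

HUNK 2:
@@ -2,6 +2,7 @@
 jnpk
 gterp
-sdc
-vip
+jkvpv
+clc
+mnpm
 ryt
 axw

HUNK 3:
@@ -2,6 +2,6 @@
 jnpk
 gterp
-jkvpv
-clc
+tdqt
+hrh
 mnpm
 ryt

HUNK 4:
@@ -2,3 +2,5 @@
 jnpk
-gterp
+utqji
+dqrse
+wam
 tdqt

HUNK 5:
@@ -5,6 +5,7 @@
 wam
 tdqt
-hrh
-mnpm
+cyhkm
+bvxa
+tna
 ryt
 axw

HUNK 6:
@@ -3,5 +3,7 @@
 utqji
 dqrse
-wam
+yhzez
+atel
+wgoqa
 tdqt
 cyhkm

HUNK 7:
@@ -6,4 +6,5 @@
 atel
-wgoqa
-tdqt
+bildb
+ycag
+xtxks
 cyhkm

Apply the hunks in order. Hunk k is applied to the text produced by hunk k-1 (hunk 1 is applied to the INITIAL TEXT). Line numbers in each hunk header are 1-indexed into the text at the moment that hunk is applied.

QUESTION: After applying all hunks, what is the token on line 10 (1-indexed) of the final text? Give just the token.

Answer: cyhkm

Derivation:
Hunk 1: at line 2 remove [nfhvy] add [sdc,vip] -> 7 lines: rnl jnpk gterp sdc vip ryt axw
Hunk 2: at line 2 remove [sdc,vip] add [jkvpv,clc,mnpm] -> 8 lines: rnl jnpk gterp jkvpv clc mnpm ryt axw
Hunk 3: at line 2 remove [jkvpv,clc] add [tdqt,hrh] -> 8 lines: rnl jnpk gterp tdqt hrh mnpm ryt axw
Hunk 4: at line 2 remove [gterp] add [utqji,dqrse,wam] -> 10 lines: rnl jnpk utqji dqrse wam tdqt hrh mnpm ryt axw
Hunk 5: at line 5 remove [hrh,mnpm] add [cyhkm,bvxa,tna] -> 11 lines: rnl jnpk utqji dqrse wam tdqt cyhkm bvxa tna ryt axw
Hunk 6: at line 3 remove [wam] add [yhzez,atel,wgoqa] -> 13 lines: rnl jnpk utqji dqrse yhzez atel wgoqa tdqt cyhkm bvxa tna ryt axw
Hunk 7: at line 6 remove [wgoqa,tdqt] add [bildb,ycag,xtxks] -> 14 lines: rnl jnpk utqji dqrse yhzez atel bildb ycag xtxks cyhkm bvxa tna ryt axw
Final line 10: cyhkm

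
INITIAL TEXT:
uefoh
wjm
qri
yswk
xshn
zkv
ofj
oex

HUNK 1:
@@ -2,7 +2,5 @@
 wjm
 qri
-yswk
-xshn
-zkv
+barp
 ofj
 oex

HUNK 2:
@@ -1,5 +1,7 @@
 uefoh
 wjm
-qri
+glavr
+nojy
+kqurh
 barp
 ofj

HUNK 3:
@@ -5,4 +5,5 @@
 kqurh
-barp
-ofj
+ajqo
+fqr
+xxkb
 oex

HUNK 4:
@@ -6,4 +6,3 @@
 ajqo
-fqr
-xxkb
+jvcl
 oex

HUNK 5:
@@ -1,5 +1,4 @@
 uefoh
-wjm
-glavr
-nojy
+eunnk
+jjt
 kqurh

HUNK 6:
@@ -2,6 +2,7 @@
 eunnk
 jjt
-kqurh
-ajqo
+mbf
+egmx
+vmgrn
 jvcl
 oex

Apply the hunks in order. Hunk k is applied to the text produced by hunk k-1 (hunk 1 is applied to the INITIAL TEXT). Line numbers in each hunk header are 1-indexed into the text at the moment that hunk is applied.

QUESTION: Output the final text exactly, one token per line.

Answer: uefoh
eunnk
jjt
mbf
egmx
vmgrn
jvcl
oex

Derivation:
Hunk 1: at line 2 remove [yswk,xshn,zkv] add [barp] -> 6 lines: uefoh wjm qri barp ofj oex
Hunk 2: at line 1 remove [qri] add [glavr,nojy,kqurh] -> 8 lines: uefoh wjm glavr nojy kqurh barp ofj oex
Hunk 3: at line 5 remove [barp,ofj] add [ajqo,fqr,xxkb] -> 9 lines: uefoh wjm glavr nojy kqurh ajqo fqr xxkb oex
Hunk 4: at line 6 remove [fqr,xxkb] add [jvcl] -> 8 lines: uefoh wjm glavr nojy kqurh ajqo jvcl oex
Hunk 5: at line 1 remove [wjm,glavr,nojy] add [eunnk,jjt] -> 7 lines: uefoh eunnk jjt kqurh ajqo jvcl oex
Hunk 6: at line 2 remove [kqurh,ajqo] add [mbf,egmx,vmgrn] -> 8 lines: uefoh eunnk jjt mbf egmx vmgrn jvcl oex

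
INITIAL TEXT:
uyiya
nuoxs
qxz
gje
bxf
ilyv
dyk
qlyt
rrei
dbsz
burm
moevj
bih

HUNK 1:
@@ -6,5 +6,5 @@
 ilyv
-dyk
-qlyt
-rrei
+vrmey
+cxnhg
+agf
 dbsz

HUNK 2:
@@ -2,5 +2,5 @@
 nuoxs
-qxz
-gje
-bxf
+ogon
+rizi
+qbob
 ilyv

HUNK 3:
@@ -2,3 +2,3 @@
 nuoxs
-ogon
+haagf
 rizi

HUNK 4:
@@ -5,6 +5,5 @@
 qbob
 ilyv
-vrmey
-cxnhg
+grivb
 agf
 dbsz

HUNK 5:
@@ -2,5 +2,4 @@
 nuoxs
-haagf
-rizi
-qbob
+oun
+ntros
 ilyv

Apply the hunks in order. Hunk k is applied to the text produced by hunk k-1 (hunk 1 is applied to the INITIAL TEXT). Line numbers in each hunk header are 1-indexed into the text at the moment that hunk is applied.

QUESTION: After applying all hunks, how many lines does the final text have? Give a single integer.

Hunk 1: at line 6 remove [dyk,qlyt,rrei] add [vrmey,cxnhg,agf] -> 13 lines: uyiya nuoxs qxz gje bxf ilyv vrmey cxnhg agf dbsz burm moevj bih
Hunk 2: at line 2 remove [qxz,gje,bxf] add [ogon,rizi,qbob] -> 13 lines: uyiya nuoxs ogon rizi qbob ilyv vrmey cxnhg agf dbsz burm moevj bih
Hunk 3: at line 2 remove [ogon] add [haagf] -> 13 lines: uyiya nuoxs haagf rizi qbob ilyv vrmey cxnhg agf dbsz burm moevj bih
Hunk 4: at line 5 remove [vrmey,cxnhg] add [grivb] -> 12 lines: uyiya nuoxs haagf rizi qbob ilyv grivb agf dbsz burm moevj bih
Hunk 5: at line 2 remove [haagf,rizi,qbob] add [oun,ntros] -> 11 lines: uyiya nuoxs oun ntros ilyv grivb agf dbsz burm moevj bih
Final line count: 11

Answer: 11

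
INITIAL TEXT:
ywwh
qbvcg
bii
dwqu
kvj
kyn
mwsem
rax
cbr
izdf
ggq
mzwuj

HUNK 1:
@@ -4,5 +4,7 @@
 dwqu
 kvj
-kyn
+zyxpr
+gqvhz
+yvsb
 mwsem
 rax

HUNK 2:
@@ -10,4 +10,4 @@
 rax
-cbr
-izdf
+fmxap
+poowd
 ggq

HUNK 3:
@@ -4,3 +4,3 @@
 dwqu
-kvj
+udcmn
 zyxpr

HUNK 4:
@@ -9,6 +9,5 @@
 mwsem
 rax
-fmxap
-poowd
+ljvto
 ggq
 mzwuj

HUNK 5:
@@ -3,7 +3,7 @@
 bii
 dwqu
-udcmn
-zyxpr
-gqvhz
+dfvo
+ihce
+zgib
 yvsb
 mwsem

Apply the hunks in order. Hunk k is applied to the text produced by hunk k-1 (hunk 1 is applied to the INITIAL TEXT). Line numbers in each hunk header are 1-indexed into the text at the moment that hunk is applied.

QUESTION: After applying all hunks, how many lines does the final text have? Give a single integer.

Answer: 13

Derivation:
Hunk 1: at line 4 remove [kyn] add [zyxpr,gqvhz,yvsb] -> 14 lines: ywwh qbvcg bii dwqu kvj zyxpr gqvhz yvsb mwsem rax cbr izdf ggq mzwuj
Hunk 2: at line 10 remove [cbr,izdf] add [fmxap,poowd] -> 14 lines: ywwh qbvcg bii dwqu kvj zyxpr gqvhz yvsb mwsem rax fmxap poowd ggq mzwuj
Hunk 3: at line 4 remove [kvj] add [udcmn] -> 14 lines: ywwh qbvcg bii dwqu udcmn zyxpr gqvhz yvsb mwsem rax fmxap poowd ggq mzwuj
Hunk 4: at line 9 remove [fmxap,poowd] add [ljvto] -> 13 lines: ywwh qbvcg bii dwqu udcmn zyxpr gqvhz yvsb mwsem rax ljvto ggq mzwuj
Hunk 5: at line 3 remove [udcmn,zyxpr,gqvhz] add [dfvo,ihce,zgib] -> 13 lines: ywwh qbvcg bii dwqu dfvo ihce zgib yvsb mwsem rax ljvto ggq mzwuj
Final line count: 13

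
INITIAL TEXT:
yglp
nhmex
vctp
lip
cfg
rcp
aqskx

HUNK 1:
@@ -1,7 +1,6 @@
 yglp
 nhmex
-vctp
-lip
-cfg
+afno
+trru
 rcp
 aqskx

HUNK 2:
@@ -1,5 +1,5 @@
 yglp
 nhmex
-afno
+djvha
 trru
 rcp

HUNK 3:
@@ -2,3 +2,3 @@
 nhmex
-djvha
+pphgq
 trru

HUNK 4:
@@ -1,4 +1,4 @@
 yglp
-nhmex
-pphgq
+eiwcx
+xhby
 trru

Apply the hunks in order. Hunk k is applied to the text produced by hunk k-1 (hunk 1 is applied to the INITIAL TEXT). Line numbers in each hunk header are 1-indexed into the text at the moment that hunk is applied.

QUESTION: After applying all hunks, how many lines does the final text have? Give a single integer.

Hunk 1: at line 1 remove [vctp,lip,cfg] add [afno,trru] -> 6 lines: yglp nhmex afno trru rcp aqskx
Hunk 2: at line 1 remove [afno] add [djvha] -> 6 lines: yglp nhmex djvha trru rcp aqskx
Hunk 3: at line 2 remove [djvha] add [pphgq] -> 6 lines: yglp nhmex pphgq trru rcp aqskx
Hunk 4: at line 1 remove [nhmex,pphgq] add [eiwcx,xhby] -> 6 lines: yglp eiwcx xhby trru rcp aqskx
Final line count: 6

Answer: 6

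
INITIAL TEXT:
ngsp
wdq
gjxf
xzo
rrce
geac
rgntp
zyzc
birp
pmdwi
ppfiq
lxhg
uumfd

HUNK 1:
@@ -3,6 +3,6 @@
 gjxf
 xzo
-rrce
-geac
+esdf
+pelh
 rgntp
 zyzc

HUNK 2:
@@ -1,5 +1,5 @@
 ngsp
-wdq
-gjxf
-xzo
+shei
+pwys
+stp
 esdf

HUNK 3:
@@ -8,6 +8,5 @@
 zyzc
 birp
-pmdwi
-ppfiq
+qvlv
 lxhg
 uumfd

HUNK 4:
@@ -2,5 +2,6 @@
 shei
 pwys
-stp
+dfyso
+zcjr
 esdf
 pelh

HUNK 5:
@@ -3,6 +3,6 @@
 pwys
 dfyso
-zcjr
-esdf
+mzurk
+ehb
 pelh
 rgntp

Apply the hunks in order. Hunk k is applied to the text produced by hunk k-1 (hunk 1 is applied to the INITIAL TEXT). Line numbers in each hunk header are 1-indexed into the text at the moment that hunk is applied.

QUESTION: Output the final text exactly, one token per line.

Answer: ngsp
shei
pwys
dfyso
mzurk
ehb
pelh
rgntp
zyzc
birp
qvlv
lxhg
uumfd

Derivation:
Hunk 1: at line 3 remove [rrce,geac] add [esdf,pelh] -> 13 lines: ngsp wdq gjxf xzo esdf pelh rgntp zyzc birp pmdwi ppfiq lxhg uumfd
Hunk 2: at line 1 remove [wdq,gjxf,xzo] add [shei,pwys,stp] -> 13 lines: ngsp shei pwys stp esdf pelh rgntp zyzc birp pmdwi ppfiq lxhg uumfd
Hunk 3: at line 8 remove [pmdwi,ppfiq] add [qvlv] -> 12 lines: ngsp shei pwys stp esdf pelh rgntp zyzc birp qvlv lxhg uumfd
Hunk 4: at line 2 remove [stp] add [dfyso,zcjr] -> 13 lines: ngsp shei pwys dfyso zcjr esdf pelh rgntp zyzc birp qvlv lxhg uumfd
Hunk 5: at line 3 remove [zcjr,esdf] add [mzurk,ehb] -> 13 lines: ngsp shei pwys dfyso mzurk ehb pelh rgntp zyzc birp qvlv lxhg uumfd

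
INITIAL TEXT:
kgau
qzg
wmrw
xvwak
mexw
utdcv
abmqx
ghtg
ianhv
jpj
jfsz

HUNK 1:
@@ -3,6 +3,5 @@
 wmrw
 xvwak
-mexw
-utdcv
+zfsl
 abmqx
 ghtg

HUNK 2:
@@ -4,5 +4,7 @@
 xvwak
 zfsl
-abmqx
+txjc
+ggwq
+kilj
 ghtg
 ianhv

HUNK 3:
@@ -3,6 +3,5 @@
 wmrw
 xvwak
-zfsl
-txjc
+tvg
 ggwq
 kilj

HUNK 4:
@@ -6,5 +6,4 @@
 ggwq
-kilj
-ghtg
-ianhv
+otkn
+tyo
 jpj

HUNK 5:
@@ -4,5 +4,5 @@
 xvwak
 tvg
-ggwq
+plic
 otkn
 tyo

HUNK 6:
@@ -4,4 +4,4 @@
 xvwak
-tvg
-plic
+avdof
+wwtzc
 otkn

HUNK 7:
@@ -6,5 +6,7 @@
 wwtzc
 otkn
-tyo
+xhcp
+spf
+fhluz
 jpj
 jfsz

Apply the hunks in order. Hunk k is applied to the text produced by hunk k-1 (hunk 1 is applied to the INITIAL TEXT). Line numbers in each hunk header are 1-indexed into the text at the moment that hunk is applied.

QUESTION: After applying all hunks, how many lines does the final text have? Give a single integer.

Answer: 12

Derivation:
Hunk 1: at line 3 remove [mexw,utdcv] add [zfsl] -> 10 lines: kgau qzg wmrw xvwak zfsl abmqx ghtg ianhv jpj jfsz
Hunk 2: at line 4 remove [abmqx] add [txjc,ggwq,kilj] -> 12 lines: kgau qzg wmrw xvwak zfsl txjc ggwq kilj ghtg ianhv jpj jfsz
Hunk 3: at line 3 remove [zfsl,txjc] add [tvg] -> 11 lines: kgau qzg wmrw xvwak tvg ggwq kilj ghtg ianhv jpj jfsz
Hunk 4: at line 6 remove [kilj,ghtg,ianhv] add [otkn,tyo] -> 10 lines: kgau qzg wmrw xvwak tvg ggwq otkn tyo jpj jfsz
Hunk 5: at line 4 remove [ggwq] add [plic] -> 10 lines: kgau qzg wmrw xvwak tvg plic otkn tyo jpj jfsz
Hunk 6: at line 4 remove [tvg,plic] add [avdof,wwtzc] -> 10 lines: kgau qzg wmrw xvwak avdof wwtzc otkn tyo jpj jfsz
Hunk 7: at line 6 remove [tyo] add [xhcp,spf,fhluz] -> 12 lines: kgau qzg wmrw xvwak avdof wwtzc otkn xhcp spf fhluz jpj jfsz
Final line count: 12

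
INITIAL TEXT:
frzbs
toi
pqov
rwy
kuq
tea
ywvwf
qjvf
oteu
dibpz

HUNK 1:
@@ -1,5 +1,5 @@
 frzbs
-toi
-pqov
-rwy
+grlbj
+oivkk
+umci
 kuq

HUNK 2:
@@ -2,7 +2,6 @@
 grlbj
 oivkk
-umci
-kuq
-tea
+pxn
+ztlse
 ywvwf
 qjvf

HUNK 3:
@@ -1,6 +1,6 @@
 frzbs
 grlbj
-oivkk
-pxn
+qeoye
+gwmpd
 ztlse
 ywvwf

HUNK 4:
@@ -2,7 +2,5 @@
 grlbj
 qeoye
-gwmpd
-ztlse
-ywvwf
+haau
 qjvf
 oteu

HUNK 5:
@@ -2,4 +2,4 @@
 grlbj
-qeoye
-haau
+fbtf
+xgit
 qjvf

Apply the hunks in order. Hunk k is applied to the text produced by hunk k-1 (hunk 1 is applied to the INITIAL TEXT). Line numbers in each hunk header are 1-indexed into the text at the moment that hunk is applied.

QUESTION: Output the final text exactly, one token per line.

Hunk 1: at line 1 remove [toi,pqov,rwy] add [grlbj,oivkk,umci] -> 10 lines: frzbs grlbj oivkk umci kuq tea ywvwf qjvf oteu dibpz
Hunk 2: at line 2 remove [umci,kuq,tea] add [pxn,ztlse] -> 9 lines: frzbs grlbj oivkk pxn ztlse ywvwf qjvf oteu dibpz
Hunk 3: at line 1 remove [oivkk,pxn] add [qeoye,gwmpd] -> 9 lines: frzbs grlbj qeoye gwmpd ztlse ywvwf qjvf oteu dibpz
Hunk 4: at line 2 remove [gwmpd,ztlse,ywvwf] add [haau] -> 7 lines: frzbs grlbj qeoye haau qjvf oteu dibpz
Hunk 5: at line 2 remove [qeoye,haau] add [fbtf,xgit] -> 7 lines: frzbs grlbj fbtf xgit qjvf oteu dibpz

Answer: frzbs
grlbj
fbtf
xgit
qjvf
oteu
dibpz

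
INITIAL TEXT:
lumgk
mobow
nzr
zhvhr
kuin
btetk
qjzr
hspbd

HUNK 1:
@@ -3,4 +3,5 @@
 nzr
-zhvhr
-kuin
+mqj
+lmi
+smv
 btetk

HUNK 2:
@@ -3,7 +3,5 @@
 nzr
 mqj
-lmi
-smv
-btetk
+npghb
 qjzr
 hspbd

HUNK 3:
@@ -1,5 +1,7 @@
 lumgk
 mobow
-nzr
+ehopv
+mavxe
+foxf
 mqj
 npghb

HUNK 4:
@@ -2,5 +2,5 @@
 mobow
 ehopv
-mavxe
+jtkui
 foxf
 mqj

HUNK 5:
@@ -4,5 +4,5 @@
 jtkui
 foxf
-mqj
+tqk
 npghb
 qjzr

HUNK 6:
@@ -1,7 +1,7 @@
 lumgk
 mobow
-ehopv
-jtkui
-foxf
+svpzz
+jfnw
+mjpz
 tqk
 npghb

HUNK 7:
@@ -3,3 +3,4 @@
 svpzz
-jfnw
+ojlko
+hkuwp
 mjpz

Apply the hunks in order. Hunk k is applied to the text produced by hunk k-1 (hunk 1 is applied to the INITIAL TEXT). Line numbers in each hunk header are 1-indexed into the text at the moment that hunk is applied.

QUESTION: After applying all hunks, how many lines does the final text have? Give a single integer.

Answer: 10

Derivation:
Hunk 1: at line 3 remove [zhvhr,kuin] add [mqj,lmi,smv] -> 9 lines: lumgk mobow nzr mqj lmi smv btetk qjzr hspbd
Hunk 2: at line 3 remove [lmi,smv,btetk] add [npghb] -> 7 lines: lumgk mobow nzr mqj npghb qjzr hspbd
Hunk 3: at line 1 remove [nzr] add [ehopv,mavxe,foxf] -> 9 lines: lumgk mobow ehopv mavxe foxf mqj npghb qjzr hspbd
Hunk 4: at line 2 remove [mavxe] add [jtkui] -> 9 lines: lumgk mobow ehopv jtkui foxf mqj npghb qjzr hspbd
Hunk 5: at line 4 remove [mqj] add [tqk] -> 9 lines: lumgk mobow ehopv jtkui foxf tqk npghb qjzr hspbd
Hunk 6: at line 1 remove [ehopv,jtkui,foxf] add [svpzz,jfnw,mjpz] -> 9 lines: lumgk mobow svpzz jfnw mjpz tqk npghb qjzr hspbd
Hunk 7: at line 3 remove [jfnw] add [ojlko,hkuwp] -> 10 lines: lumgk mobow svpzz ojlko hkuwp mjpz tqk npghb qjzr hspbd
Final line count: 10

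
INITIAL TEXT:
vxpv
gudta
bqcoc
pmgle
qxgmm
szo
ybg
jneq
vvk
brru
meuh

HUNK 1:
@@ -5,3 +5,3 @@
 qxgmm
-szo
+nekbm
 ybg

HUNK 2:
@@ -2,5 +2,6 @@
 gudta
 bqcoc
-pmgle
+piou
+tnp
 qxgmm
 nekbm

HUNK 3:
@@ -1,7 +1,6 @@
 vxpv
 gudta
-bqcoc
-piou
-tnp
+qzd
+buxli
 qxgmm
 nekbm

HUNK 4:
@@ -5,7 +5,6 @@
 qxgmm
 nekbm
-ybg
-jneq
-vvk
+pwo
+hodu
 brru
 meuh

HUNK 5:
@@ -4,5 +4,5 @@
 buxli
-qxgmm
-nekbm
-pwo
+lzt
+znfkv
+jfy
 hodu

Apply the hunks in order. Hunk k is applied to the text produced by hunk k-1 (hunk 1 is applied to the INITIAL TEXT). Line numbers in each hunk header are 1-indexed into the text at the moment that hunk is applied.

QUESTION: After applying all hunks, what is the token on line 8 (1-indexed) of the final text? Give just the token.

Hunk 1: at line 5 remove [szo] add [nekbm] -> 11 lines: vxpv gudta bqcoc pmgle qxgmm nekbm ybg jneq vvk brru meuh
Hunk 2: at line 2 remove [pmgle] add [piou,tnp] -> 12 lines: vxpv gudta bqcoc piou tnp qxgmm nekbm ybg jneq vvk brru meuh
Hunk 3: at line 1 remove [bqcoc,piou,tnp] add [qzd,buxli] -> 11 lines: vxpv gudta qzd buxli qxgmm nekbm ybg jneq vvk brru meuh
Hunk 4: at line 5 remove [ybg,jneq,vvk] add [pwo,hodu] -> 10 lines: vxpv gudta qzd buxli qxgmm nekbm pwo hodu brru meuh
Hunk 5: at line 4 remove [qxgmm,nekbm,pwo] add [lzt,znfkv,jfy] -> 10 lines: vxpv gudta qzd buxli lzt znfkv jfy hodu brru meuh
Final line 8: hodu

Answer: hodu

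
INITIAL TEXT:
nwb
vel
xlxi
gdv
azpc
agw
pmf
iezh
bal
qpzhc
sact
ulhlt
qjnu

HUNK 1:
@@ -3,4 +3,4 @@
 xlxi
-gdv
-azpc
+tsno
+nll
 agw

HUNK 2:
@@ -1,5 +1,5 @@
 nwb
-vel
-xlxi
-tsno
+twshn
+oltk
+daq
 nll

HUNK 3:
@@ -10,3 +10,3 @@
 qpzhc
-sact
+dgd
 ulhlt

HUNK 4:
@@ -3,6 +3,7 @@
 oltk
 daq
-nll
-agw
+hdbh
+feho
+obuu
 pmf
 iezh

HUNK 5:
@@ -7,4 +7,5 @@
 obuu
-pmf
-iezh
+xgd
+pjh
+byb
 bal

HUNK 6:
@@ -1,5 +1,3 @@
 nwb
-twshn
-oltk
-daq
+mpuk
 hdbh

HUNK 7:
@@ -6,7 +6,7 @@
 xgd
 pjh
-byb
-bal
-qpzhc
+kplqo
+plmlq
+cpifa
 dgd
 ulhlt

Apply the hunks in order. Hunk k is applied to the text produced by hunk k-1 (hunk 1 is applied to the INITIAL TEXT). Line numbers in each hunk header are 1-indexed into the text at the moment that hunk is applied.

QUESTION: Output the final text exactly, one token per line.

Answer: nwb
mpuk
hdbh
feho
obuu
xgd
pjh
kplqo
plmlq
cpifa
dgd
ulhlt
qjnu

Derivation:
Hunk 1: at line 3 remove [gdv,azpc] add [tsno,nll] -> 13 lines: nwb vel xlxi tsno nll agw pmf iezh bal qpzhc sact ulhlt qjnu
Hunk 2: at line 1 remove [vel,xlxi,tsno] add [twshn,oltk,daq] -> 13 lines: nwb twshn oltk daq nll agw pmf iezh bal qpzhc sact ulhlt qjnu
Hunk 3: at line 10 remove [sact] add [dgd] -> 13 lines: nwb twshn oltk daq nll agw pmf iezh bal qpzhc dgd ulhlt qjnu
Hunk 4: at line 3 remove [nll,agw] add [hdbh,feho,obuu] -> 14 lines: nwb twshn oltk daq hdbh feho obuu pmf iezh bal qpzhc dgd ulhlt qjnu
Hunk 5: at line 7 remove [pmf,iezh] add [xgd,pjh,byb] -> 15 lines: nwb twshn oltk daq hdbh feho obuu xgd pjh byb bal qpzhc dgd ulhlt qjnu
Hunk 6: at line 1 remove [twshn,oltk,daq] add [mpuk] -> 13 lines: nwb mpuk hdbh feho obuu xgd pjh byb bal qpzhc dgd ulhlt qjnu
Hunk 7: at line 6 remove [byb,bal,qpzhc] add [kplqo,plmlq,cpifa] -> 13 lines: nwb mpuk hdbh feho obuu xgd pjh kplqo plmlq cpifa dgd ulhlt qjnu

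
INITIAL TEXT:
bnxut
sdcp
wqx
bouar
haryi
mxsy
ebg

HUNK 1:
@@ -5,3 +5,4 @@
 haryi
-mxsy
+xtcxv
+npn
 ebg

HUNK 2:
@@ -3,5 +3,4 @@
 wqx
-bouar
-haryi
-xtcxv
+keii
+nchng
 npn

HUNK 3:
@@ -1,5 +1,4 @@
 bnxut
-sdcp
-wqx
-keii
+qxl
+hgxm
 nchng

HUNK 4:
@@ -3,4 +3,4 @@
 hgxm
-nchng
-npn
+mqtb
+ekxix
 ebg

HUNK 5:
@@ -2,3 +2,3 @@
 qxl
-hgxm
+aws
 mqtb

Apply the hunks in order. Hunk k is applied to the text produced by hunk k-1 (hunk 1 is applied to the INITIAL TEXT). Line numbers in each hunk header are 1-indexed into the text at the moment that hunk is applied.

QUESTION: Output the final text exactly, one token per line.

Answer: bnxut
qxl
aws
mqtb
ekxix
ebg

Derivation:
Hunk 1: at line 5 remove [mxsy] add [xtcxv,npn] -> 8 lines: bnxut sdcp wqx bouar haryi xtcxv npn ebg
Hunk 2: at line 3 remove [bouar,haryi,xtcxv] add [keii,nchng] -> 7 lines: bnxut sdcp wqx keii nchng npn ebg
Hunk 3: at line 1 remove [sdcp,wqx,keii] add [qxl,hgxm] -> 6 lines: bnxut qxl hgxm nchng npn ebg
Hunk 4: at line 3 remove [nchng,npn] add [mqtb,ekxix] -> 6 lines: bnxut qxl hgxm mqtb ekxix ebg
Hunk 5: at line 2 remove [hgxm] add [aws] -> 6 lines: bnxut qxl aws mqtb ekxix ebg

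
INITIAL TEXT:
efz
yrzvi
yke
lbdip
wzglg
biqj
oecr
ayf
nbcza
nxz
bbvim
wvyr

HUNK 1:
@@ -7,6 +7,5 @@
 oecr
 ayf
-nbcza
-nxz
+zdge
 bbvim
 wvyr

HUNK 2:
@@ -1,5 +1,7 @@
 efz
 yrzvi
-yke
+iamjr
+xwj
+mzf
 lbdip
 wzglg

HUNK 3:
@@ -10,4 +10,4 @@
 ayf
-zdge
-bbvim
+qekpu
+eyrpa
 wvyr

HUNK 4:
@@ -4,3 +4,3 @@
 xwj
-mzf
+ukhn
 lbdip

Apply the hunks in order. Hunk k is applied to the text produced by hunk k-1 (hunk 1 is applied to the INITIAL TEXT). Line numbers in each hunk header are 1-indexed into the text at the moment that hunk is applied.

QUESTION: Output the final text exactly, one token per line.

Hunk 1: at line 7 remove [nbcza,nxz] add [zdge] -> 11 lines: efz yrzvi yke lbdip wzglg biqj oecr ayf zdge bbvim wvyr
Hunk 2: at line 1 remove [yke] add [iamjr,xwj,mzf] -> 13 lines: efz yrzvi iamjr xwj mzf lbdip wzglg biqj oecr ayf zdge bbvim wvyr
Hunk 3: at line 10 remove [zdge,bbvim] add [qekpu,eyrpa] -> 13 lines: efz yrzvi iamjr xwj mzf lbdip wzglg biqj oecr ayf qekpu eyrpa wvyr
Hunk 4: at line 4 remove [mzf] add [ukhn] -> 13 lines: efz yrzvi iamjr xwj ukhn lbdip wzglg biqj oecr ayf qekpu eyrpa wvyr

Answer: efz
yrzvi
iamjr
xwj
ukhn
lbdip
wzglg
biqj
oecr
ayf
qekpu
eyrpa
wvyr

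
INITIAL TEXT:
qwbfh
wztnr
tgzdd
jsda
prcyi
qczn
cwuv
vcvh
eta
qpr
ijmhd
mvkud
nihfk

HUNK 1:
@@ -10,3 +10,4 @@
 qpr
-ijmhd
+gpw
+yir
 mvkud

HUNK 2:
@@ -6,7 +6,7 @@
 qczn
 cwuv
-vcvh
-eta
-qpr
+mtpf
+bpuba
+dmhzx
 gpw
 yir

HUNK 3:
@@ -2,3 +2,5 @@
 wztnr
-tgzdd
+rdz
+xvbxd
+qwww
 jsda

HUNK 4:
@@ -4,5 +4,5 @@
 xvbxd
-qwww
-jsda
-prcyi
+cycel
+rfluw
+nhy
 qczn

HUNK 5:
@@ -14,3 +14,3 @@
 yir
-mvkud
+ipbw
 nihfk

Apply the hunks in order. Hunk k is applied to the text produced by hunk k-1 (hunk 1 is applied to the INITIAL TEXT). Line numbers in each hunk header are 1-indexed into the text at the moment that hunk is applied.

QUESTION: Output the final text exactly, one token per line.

Hunk 1: at line 10 remove [ijmhd] add [gpw,yir] -> 14 lines: qwbfh wztnr tgzdd jsda prcyi qczn cwuv vcvh eta qpr gpw yir mvkud nihfk
Hunk 2: at line 6 remove [vcvh,eta,qpr] add [mtpf,bpuba,dmhzx] -> 14 lines: qwbfh wztnr tgzdd jsda prcyi qczn cwuv mtpf bpuba dmhzx gpw yir mvkud nihfk
Hunk 3: at line 2 remove [tgzdd] add [rdz,xvbxd,qwww] -> 16 lines: qwbfh wztnr rdz xvbxd qwww jsda prcyi qczn cwuv mtpf bpuba dmhzx gpw yir mvkud nihfk
Hunk 4: at line 4 remove [qwww,jsda,prcyi] add [cycel,rfluw,nhy] -> 16 lines: qwbfh wztnr rdz xvbxd cycel rfluw nhy qczn cwuv mtpf bpuba dmhzx gpw yir mvkud nihfk
Hunk 5: at line 14 remove [mvkud] add [ipbw] -> 16 lines: qwbfh wztnr rdz xvbxd cycel rfluw nhy qczn cwuv mtpf bpuba dmhzx gpw yir ipbw nihfk

Answer: qwbfh
wztnr
rdz
xvbxd
cycel
rfluw
nhy
qczn
cwuv
mtpf
bpuba
dmhzx
gpw
yir
ipbw
nihfk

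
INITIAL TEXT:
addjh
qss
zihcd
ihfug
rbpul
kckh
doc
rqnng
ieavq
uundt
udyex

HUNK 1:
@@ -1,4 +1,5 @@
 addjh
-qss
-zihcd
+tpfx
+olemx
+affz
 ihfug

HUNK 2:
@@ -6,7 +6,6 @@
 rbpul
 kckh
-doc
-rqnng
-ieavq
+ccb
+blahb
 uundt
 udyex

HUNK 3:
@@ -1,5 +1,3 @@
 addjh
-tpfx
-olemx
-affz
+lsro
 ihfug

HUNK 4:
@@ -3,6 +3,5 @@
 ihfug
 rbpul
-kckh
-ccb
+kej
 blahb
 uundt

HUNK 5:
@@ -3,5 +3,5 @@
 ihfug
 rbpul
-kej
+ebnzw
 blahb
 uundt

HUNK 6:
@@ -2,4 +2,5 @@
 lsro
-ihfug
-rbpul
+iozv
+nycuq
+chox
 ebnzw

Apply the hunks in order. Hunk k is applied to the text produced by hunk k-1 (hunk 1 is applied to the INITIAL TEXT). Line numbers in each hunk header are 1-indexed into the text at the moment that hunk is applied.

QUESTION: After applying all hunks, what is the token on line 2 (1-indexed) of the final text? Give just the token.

Answer: lsro

Derivation:
Hunk 1: at line 1 remove [qss,zihcd] add [tpfx,olemx,affz] -> 12 lines: addjh tpfx olemx affz ihfug rbpul kckh doc rqnng ieavq uundt udyex
Hunk 2: at line 6 remove [doc,rqnng,ieavq] add [ccb,blahb] -> 11 lines: addjh tpfx olemx affz ihfug rbpul kckh ccb blahb uundt udyex
Hunk 3: at line 1 remove [tpfx,olemx,affz] add [lsro] -> 9 lines: addjh lsro ihfug rbpul kckh ccb blahb uundt udyex
Hunk 4: at line 3 remove [kckh,ccb] add [kej] -> 8 lines: addjh lsro ihfug rbpul kej blahb uundt udyex
Hunk 5: at line 3 remove [kej] add [ebnzw] -> 8 lines: addjh lsro ihfug rbpul ebnzw blahb uundt udyex
Hunk 6: at line 2 remove [ihfug,rbpul] add [iozv,nycuq,chox] -> 9 lines: addjh lsro iozv nycuq chox ebnzw blahb uundt udyex
Final line 2: lsro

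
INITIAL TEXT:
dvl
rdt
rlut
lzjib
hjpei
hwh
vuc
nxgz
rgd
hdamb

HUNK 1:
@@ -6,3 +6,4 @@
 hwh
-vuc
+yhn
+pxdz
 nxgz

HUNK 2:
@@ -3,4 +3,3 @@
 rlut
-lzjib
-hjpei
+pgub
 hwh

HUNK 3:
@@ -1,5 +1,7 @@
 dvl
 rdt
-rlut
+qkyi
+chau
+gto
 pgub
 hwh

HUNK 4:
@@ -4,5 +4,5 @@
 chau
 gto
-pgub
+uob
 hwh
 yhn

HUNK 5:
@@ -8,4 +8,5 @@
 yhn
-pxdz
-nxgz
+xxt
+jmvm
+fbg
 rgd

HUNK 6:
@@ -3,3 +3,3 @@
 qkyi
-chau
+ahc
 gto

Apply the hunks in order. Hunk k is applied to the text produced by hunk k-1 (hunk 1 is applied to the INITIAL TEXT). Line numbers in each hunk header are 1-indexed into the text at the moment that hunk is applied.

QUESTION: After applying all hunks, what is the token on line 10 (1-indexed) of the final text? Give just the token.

Hunk 1: at line 6 remove [vuc] add [yhn,pxdz] -> 11 lines: dvl rdt rlut lzjib hjpei hwh yhn pxdz nxgz rgd hdamb
Hunk 2: at line 3 remove [lzjib,hjpei] add [pgub] -> 10 lines: dvl rdt rlut pgub hwh yhn pxdz nxgz rgd hdamb
Hunk 3: at line 1 remove [rlut] add [qkyi,chau,gto] -> 12 lines: dvl rdt qkyi chau gto pgub hwh yhn pxdz nxgz rgd hdamb
Hunk 4: at line 4 remove [pgub] add [uob] -> 12 lines: dvl rdt qkyi chau gto uob hwh yhn pxdz nxgz rgd hdamb
Hunk 5: at line 8 remove [pxdz,nxgz] add [xxt,jmvm,fbg] -> 13 lines: dvl rdt qkyi chau gto uob hwh yhn xxt jmvm fbg rgd hdamb
Hunk 6: at line 3 remove [chau] add [ahc] -> 13 lines: dvl rdt qkyi ahc gto uob hwh yhn xxt jmvm fbg rgd hdamb
Final line 10: jmvm

Answer: jmvm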